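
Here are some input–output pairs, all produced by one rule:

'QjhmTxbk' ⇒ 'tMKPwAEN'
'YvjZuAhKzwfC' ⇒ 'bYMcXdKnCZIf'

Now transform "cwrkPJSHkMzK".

In each case the input is transformed by: shift every letter 3 places forward in the alphabet (wrapping around), then flip the case of every letter.
Doing the same to "cwrkPJSHkMzK": "FZUNsmvkNpCn".

FZUNsmvkNpCn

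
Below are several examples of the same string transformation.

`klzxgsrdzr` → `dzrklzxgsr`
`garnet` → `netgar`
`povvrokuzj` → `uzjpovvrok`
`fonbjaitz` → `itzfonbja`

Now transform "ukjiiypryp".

In each case the input is transformed by: move the last 3 characters to the front (rotate right by 3).
On "ukjiiypryp" that produces "rypukjiiyp".

rypukjiiyp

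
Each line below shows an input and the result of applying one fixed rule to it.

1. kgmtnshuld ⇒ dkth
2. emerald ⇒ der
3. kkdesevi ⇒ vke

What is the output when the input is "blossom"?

Rule — keep one character in every 3, starting at position 1 (positions 1st, 4th, 7th, ...), then move the last character to the front.
For "blossom", step one produces "bsm"; step two turns that into "mbs".

mbs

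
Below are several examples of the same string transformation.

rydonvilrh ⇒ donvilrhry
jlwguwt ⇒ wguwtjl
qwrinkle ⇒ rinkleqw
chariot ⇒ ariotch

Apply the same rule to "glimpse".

What's happening: move the first 2 characters to the end (rotate left by 2).
On "glimpse" that produces "impsegl".

impsegl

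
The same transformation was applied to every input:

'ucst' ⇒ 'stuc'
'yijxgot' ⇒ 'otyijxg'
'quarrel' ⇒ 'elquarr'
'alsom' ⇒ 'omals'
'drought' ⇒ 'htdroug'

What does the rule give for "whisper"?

erwhisp

Each output is the input with this applied: move the last 2 characters to the front (rotate right by 2).
Doing the same to "whisper": "erwhisp".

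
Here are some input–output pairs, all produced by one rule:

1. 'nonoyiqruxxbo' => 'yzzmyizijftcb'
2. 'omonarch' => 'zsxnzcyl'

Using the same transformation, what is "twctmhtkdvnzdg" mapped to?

erhonkeyxgsoev

The pattern: shift every letter 11 places forward in the alphabet (wrapping around), then take characters alternately from the front and the back (1st, last, 2nd, 2nd-last, ...).
Applying both steps to "twctmhtkdvnzdg": "ehnexsevogykor", then "erhonkeyxgsoev".
(Check on "omonarch": → "zxzylcns" → "zsxnzcyl" ✓)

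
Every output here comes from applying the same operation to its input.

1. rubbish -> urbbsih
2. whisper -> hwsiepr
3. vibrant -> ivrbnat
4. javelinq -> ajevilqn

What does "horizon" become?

ohirozn

The pattern: swap each adjacent pair of characters (1↔2, 3↔4, ...).
So "horizon" becomes "ohirozn".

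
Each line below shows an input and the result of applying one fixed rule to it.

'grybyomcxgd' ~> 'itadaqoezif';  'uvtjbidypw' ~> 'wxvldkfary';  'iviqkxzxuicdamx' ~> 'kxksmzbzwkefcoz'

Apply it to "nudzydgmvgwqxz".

pwfbafioxiyszb

Each output is the input with this applied: shift every letter 2 places forward in the alphabet (wrapping around).
On "nudzydgmvgwqxz" that produces "pwfbafioxiyszb".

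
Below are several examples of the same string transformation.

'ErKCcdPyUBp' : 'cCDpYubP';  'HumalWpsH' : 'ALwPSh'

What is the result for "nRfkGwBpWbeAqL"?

KgWbPwBEaQl

The rule is to delete the first 3 characters, then flip the case of every letter.
So "nRfkGwBpWbeAqL" becomes "KgWbPwBEaQl".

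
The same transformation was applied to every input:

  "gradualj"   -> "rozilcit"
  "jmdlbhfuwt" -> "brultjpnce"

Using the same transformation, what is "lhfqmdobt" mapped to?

btpnyulwj

What's happening: move the last character to the front, then shift every letter 8 places forward in the alphabet (wrapping around).
Working it through for "lhfqmdobt": intermediate "tlhfqmdob", final "btpnyulwj".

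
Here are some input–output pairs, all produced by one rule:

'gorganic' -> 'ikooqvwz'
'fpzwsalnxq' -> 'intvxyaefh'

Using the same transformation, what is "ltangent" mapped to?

imotvvbb

Rule — sort the characters into alphabetical order, then shift every letter 8 places forward in the alphabet (wrapping around).
"ltangent" → "aeglnntt" → "imotvvbb".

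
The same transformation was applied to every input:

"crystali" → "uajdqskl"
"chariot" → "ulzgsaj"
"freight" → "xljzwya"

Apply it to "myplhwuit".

In each case the input is transformed by: shift every letter 8 places backward in the alphabet (wrapping around), then take characters alternately from the front and the back (1st, last, 2nd, 2nd-last, ...).
Doing the same to "myplhwuit": "elqahmdoz".

elqahmdoz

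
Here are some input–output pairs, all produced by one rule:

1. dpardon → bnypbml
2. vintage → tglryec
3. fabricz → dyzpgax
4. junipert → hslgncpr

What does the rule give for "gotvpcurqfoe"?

The transformation: shift every letter 2 places backward in the alphabet (wrapping around).
So "gotvpcurqfoe" becomes "emrtnaspodmc".

emrtnaspodmc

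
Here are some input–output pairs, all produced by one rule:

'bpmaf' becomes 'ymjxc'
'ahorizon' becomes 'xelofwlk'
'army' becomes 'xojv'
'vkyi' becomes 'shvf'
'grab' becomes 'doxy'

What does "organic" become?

lodxkfz

What's happening: shift every letter 3 places backward in the alphabet (wrapping around).
So "organic" becomes "lodxkfz".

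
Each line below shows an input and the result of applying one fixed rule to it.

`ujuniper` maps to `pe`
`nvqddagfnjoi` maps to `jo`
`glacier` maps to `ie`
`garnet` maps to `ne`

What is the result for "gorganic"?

ni

The transformation: delete the last character, then keep only the last 2 characters.
On "gorganic": the first step gives "gorgani", and the second then gives "ni".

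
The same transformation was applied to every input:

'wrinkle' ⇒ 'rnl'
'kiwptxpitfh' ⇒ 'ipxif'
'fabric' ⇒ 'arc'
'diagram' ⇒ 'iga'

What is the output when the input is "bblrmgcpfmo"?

The pattern: keep every other character starting from the second (positions 2nd, 4th, 6th, ...).
So "bblrmgcpfmo" becomes "brgpm".

brgpm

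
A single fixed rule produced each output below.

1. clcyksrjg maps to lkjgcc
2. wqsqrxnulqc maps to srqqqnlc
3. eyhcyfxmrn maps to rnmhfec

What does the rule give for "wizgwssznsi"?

wsssniig

Each output is the input with this applied: sort the characters into reverse alphabetical order, then delete the first 3 characters.
Starting from "wizgwssznsi": after the first operation, "zzwwsssniig"; after the second, "wsssniig".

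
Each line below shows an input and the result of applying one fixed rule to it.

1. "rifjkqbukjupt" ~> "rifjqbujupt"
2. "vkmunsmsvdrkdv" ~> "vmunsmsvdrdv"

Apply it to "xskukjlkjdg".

xsujljdg

Looking at the pairs, the operation is to remove every "k".
Doing the same to "xskukjlkjdg": "xsujljdg".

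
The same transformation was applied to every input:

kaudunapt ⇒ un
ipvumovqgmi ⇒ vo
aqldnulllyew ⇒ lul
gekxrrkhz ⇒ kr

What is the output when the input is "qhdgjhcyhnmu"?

dhh

Each output is the input with this applied: keep one character in every 3, starting at position 3 (positions 3rd, 6th, 9th, ...), then delete the last character.
Doing the same to "qhdgjhcyhnmu": "dhh".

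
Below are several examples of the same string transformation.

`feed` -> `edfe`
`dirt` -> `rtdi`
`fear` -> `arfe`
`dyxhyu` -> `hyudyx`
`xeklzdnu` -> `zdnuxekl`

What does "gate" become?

tega

Each output is the input with this applied: swap the front and back halves of the string.
On "gate" that produces "tega".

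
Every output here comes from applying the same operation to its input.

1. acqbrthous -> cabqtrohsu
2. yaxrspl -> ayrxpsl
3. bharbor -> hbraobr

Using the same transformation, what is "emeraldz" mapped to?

The transformation: swap each adjacent pair of characters (1↔2, 3↔4, ...).
On "emeraldz" that produces "merelazd".

merelazd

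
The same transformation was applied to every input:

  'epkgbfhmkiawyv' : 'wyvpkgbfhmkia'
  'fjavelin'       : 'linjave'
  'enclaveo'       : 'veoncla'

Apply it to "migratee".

teeigra

Each output is the input with this applied: delete the first character, then move the last 3 characters to the front (rotate right by 3).
Starting from "migratee": after the first operation, "igratee"; after the second, "teeigra".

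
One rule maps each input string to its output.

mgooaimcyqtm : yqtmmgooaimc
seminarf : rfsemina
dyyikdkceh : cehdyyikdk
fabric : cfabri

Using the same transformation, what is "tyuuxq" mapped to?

The pattern: move the first 2 characters to the end (rotate left by 2), then swap the front and back halves of the string.
Applying that to "tyuuxq" gives "qtyuux".

qtyuux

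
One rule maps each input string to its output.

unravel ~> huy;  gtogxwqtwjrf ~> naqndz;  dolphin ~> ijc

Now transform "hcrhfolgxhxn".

Rule — keep every other character starting from the second (positions 2nd, 4th, 6th, ...), then shift every letter 6 places backward in the alphabet (wrapping around).
Working it through for "hcrhfolgxhxn": intermediate "choghn", final "wbiabh".
(Check on "unravel": → "nae" → "huy" ✓)

wbiabh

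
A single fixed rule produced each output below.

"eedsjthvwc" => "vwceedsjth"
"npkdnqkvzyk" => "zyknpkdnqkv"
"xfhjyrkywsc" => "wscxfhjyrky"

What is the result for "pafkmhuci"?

Looking at the pairs, the operation is to move the last 3 characters to the front (rotate right by 3).
Applying that to "pafkmhuci" gives "ucipafkmh".

ucipafkmh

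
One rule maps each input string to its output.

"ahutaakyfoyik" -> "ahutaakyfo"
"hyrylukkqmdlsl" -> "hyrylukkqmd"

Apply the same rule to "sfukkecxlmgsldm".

Each output is the input with this applied: delete the last 3 characters.
For "sfukkecxlmgsldm" the result is "sfukkecxlmgs".

sfukkecxlmgs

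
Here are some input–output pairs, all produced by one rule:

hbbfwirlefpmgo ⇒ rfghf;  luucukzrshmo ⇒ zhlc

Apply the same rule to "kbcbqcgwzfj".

gfkb

In each case the input is transformed by: keep one character in every 3, starting at position 1 (positions 1st, 4th, 7th, ...), then move the first 2 characters to the end (rotate left by 2).
On "kbcbqcgwzfj": the first step gives "kbgf", and the second then gives "gfkb".
(Check on "hbbfwirlefpmgo": → "hfrfg" → "rfghf" ✓)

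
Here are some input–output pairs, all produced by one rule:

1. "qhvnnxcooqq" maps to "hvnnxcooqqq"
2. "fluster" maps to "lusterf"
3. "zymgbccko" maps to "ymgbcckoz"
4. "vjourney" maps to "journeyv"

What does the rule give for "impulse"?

mpulsei

The transformation: move the first character to the end.
For "impulse" the result is "mpulsei".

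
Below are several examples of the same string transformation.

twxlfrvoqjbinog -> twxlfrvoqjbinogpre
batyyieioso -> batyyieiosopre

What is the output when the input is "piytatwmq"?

Looking at the pairs, the operation is to append "pre".
Doing the same to "piytatwmq": "piytatwmqpre".

piytatwmqpre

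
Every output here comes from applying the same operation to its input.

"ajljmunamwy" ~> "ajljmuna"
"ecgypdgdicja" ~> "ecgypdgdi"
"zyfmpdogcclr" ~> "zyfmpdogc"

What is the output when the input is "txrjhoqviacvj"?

Each output is the input with this applied: delete the last 3 characters.
For "txrjhoqviacvj" the result is "txrjhoqvia".

txrjhoqvia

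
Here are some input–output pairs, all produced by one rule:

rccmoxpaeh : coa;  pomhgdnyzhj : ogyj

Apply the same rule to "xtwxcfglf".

The rule is to keep one character in every 3, starting at position 2 (positions 2nd, 5th, 8th, ...).
"xtwxcfglf" → "tcl".

tcl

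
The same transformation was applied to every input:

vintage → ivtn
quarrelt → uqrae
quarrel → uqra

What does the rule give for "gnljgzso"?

Each output is the input with this applied: swap each adjacent pair of characters (1↔2, 3↔4, ...), then delete the last 3 characters.
For "gnljgzso", step one produces "ngjlzgos"; step two turns that into "ngjlz".

ngjlz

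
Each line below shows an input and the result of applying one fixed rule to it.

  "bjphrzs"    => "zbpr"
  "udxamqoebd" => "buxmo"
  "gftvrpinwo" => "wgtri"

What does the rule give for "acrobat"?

In each case the input is transformed by: move the last 2 characters to the front (rotate right by 2), then keep every other character starting from the first (positions 1st, 3rd, 5th, ...).
Applying both steps to "acrobat": "atacrob", then "aarb".

aarb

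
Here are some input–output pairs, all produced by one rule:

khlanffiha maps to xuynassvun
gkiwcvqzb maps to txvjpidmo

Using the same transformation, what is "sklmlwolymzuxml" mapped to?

Looking at the pairs, the operation is to shift every letter 13 places forward in the alphabet (wrapping around) — i.e. ROT13.
So "sklmlwolymzuxml" becomes "fxyzyjbylzmhkzy".

fxyzyjbylzmhkzy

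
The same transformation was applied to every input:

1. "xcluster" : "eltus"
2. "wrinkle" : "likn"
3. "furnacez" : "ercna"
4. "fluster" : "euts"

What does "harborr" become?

Rule — take characters alternately from the front and the back (1st, last, 2nd, 2nd-last, ...), then delete the first 3 characters.
Applying both steps to "harborr": "hrarrob", then "rrob".

rrob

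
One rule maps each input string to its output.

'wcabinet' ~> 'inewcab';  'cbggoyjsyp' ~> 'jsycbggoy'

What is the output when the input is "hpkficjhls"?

jhlhpkfic

Looking at the pairs, the operation is to delete the last character, then move the last 3 characters to the front (rotate right by 3).
Starting from "hpkficjhls": after the first operation, "hpkficjhl"; after the second, "jhlhpkfic".
(Check on "wcabinet": → "wcabine" → "inewcab" ✓)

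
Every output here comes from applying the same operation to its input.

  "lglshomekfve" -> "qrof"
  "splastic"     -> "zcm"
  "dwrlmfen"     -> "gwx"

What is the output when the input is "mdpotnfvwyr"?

ndfb

Each output is the input with this applied: shift every letter 10 places forward in the alphabet (wrapping around), then keep one character in every 3, starting at position 2 (positions 2nd, 5th, 8th, ...).
For "mdpotnfvwyr", step one produces "wnzydxpfgib"; step two turns that into "ndfb".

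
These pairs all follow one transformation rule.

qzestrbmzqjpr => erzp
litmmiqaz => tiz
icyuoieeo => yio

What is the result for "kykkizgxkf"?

kzk

Each output is the input with this applied: keep one character in every 3, starting at position 3 (positions 3rd, 6th, 9th, ...).
"kykkizgxkf" → "kzk".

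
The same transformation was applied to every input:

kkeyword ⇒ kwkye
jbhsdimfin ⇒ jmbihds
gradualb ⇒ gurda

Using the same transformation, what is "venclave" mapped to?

The rule is to delete the last 3 characters, then take characters alternately from the front and the back (1st, last, 2nd, 2nd-last, ...).
For "venclave", step one produces "vencl"; step two turns that into "vlecn".

vlecn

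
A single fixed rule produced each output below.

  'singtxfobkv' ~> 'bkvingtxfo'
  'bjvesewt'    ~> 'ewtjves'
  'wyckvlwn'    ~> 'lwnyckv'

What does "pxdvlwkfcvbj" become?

vbjxdvlwkfc

The pattern: delete the first character, then move the last 3 characters to the front (rotate right by 3).
"pxdvlwkfcvbj" → "xdvlwkfcvbj" → "vbjxdvlwkfc".
(Check on "bjvesewt": → "jvesewt" → "ewtjves" ✓)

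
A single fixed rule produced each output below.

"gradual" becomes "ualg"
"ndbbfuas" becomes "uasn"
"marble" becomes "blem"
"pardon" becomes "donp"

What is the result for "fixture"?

uref

The rule is to move the last 3 characters to the front (rotate right by 3), then keep only the first 4 characters.
"fixture" → "urefixt" → "uref".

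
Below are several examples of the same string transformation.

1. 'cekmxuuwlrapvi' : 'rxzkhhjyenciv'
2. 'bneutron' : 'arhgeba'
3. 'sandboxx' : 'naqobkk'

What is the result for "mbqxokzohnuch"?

The pattern: shift every letter 13 places forward in the alphabet (wrapping around) — i.e. ROT13, then delete the first character.
On "mbqxokzohnuch" that produces "odkbxmbuahpu".
(Check on "bneutron": → "oarhgeba" → "arhgeba" ✓)

odkbxmbuahpu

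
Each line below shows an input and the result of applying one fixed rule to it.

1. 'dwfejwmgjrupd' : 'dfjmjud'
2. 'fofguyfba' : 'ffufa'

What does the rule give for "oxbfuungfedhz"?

obunfdz

Each output is the input with this applied: keep every other character starting from the first (positions 1st, 3rd, 5th, ...).
"oxbfuungfedhz" → "obunfdz".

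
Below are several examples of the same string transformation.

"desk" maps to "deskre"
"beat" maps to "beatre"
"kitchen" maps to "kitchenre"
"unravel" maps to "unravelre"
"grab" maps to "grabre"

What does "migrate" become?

Each output is the input with this applied: append "re".
On "migrate" that produces "migratere".

migratere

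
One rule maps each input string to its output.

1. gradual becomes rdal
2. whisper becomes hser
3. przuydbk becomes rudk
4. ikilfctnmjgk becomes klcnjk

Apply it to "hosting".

otng

The transformation: swap each adjacent pair of characters (1↔2, 3↔4, ...), then keep every other character starting from the first (positions 1st, 3rd, 5th, ...).
On "hosting" that produces "otng".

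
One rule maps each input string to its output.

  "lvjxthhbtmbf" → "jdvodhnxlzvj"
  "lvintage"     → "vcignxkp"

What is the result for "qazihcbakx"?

edcmzscbkj

What's happening: swap the front and back halves of the string, then shift every letter 2 places forward in the alphabet (wrapping around).
Applying both steps to "qazihcbakx": "cbakxqazih", then "edcmzscbkj".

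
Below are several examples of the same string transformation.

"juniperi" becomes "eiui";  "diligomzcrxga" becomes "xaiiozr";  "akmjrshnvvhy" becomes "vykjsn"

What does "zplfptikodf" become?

ofpftk

In each case the input is transformed by: move the last 3 characters to the front (rotate right by 3), then keep every other character starting from the first (positions 1st, 3rd, 5th, ...).
On "zplfptikodf": the first step gives "odfzplfptik", and the second then gives "ofpftk".
(Check on "diligomzcrxga": → "xgadiligomzcr" → "xaiiozr" ✓)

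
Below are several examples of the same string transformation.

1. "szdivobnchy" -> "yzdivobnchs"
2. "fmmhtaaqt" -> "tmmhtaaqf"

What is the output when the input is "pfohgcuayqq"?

qfohgcuayqp

The transformation: swap the first and last characters.
"pfohgcuayqq" → "qfohgcuayqp".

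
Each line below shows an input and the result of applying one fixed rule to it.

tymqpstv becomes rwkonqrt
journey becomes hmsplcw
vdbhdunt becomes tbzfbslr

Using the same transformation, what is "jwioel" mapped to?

Looking at the pairs, the operation is to shift every letter 2 places backward in the alphabet (wrapping around).
Applying that to "jwioel" gives "hugmcj".

hugmcj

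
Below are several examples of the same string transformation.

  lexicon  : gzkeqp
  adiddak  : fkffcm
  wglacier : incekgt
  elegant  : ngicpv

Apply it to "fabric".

cdtke

Each output is the input with this applied: delete the first character, then shift every letter 2 places forward in the alphabet (wrapping around).
For "fabric", step one produces "abric"; step two turns that into "cdtke".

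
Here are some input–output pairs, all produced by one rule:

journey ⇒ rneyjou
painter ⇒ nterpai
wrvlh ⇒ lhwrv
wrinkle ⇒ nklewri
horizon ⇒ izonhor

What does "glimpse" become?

In each case the input is transformed by: move the first 3 characters to the end (rotate left by 3).
For "glimpse" the result is "mpsegli".

mpsegli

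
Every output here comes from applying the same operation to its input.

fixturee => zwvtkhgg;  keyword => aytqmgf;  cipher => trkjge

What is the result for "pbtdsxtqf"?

zvvusrhfd

The pattern: sort the characters into reverse alphabetical order, then shift every letter 2 places forward in the alphabet (wrapping around).
"pbtdsxtqf" → "zvvusrhfd".
(Check on "fixturee": → "xutrifee" → "zwvtkhgg" ✓)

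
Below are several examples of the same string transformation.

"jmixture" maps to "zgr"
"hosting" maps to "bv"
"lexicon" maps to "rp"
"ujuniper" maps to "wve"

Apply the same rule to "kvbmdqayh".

iql

The rule is to keep one character in every 3, starting at position 2 (positions 2nd, 5th, 8th, ...), then shift every letter 13 places forward in the alphabet (wrapping around) — i.e. ROT13.
For "kvbmdqayh", step one produces "vdy"; step two turns that into "iql".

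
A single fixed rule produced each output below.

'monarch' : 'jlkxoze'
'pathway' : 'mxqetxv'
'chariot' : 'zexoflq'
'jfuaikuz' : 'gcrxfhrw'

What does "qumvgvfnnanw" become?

The rule is to shift every letter 3 places backward in the alphabet (wrapping around).
On "qumvgvfnnanw" that produces "nrjsdsckkxkt".

nrjsdsckkxkt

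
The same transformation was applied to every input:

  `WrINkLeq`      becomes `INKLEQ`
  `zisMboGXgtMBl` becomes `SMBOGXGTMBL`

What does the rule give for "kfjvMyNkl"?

JVMYNKL

What's happening: delete the first 2 characters, then convert every letter to uppercase.
Applying both steps to "kfjvMyNkl": "jvMyNkl", then "JVMYNKL".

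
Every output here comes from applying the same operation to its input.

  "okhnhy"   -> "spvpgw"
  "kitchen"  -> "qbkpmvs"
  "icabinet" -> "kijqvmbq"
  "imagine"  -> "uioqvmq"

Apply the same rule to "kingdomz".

The rule is to shift every letter 8 places forward in the alphabet (wrapping around), then move the first character to the end.
"kingdomz" → "sqvolwuh" → "qvolwuhs".

qvolwuhs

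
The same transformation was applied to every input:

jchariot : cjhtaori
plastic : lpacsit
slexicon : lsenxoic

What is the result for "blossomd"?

lbodsmso

Looking at the pairs, the operation is to move the first character to the end, then take characters alternately from the front and the back (1st, last, 2nd, 2nd-last, ...).
Starting from "blossomd": after the first operation, "lossomdb"; after the second, "lbodsmso".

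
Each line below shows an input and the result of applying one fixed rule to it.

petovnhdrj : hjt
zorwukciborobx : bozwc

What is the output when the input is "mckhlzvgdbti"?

Rule — swap the front and back halves of the string, then keep one character in every 3, starting at position 2 (positions 2nd, 5th, 8th, ...).
Applying both steps to "mckhlzvgdbti": "vgdbtimckhlz", then "gtcl".

gtcl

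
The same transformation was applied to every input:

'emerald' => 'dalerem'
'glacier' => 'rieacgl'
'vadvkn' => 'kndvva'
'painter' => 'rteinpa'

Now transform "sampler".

In each case the input is transformed by: swap each adjacent pair of characters (1↔2, 3↔4, ...), then reverse the string.
Starting from "sampler": after the first operation, "aspmelr"; after the second, "rlempsa".

rlempsa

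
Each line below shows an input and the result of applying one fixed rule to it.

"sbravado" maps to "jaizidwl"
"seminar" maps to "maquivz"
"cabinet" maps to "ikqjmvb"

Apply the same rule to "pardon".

Rule — shift every letter 8 places forward in the alphabet (wrapping around), then swap each adjacent pair of characters (1↔2, 3↔4, ...).
For "pardon", step one produces "xizlwv"; step two turns that into "ixlzvw".

ixlzvw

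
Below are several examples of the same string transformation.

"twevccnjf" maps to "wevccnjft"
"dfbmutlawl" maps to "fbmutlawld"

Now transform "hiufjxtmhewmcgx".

In each case the input is transformed by: move the first character to the end.
For "hiufjxtmhewmcgx" the result is "iufjxtmhewmcgxh".

iufjxtmhewmcgxh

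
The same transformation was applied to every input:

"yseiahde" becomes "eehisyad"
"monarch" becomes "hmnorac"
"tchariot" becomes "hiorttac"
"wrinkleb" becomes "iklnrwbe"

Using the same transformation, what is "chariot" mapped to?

Looking at the pairs, the operation is to sort the characters into alphabetical order, then move the first 2 characters to the end (rotate left by 2).
On "chariot": the first step gives "achiort", and the second then gives "hiortac".

hiortac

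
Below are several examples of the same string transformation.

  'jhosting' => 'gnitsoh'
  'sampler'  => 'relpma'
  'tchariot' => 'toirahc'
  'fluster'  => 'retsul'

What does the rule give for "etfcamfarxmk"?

Each output is the input with this applied: reverse the string, then delete the last character.
On "etfcamfarxmk": the first step gives "kmxrafmacfte", and the second then gives "kmxrafmacft".
(Check on "fluster": → "retsulf" → "retsul" ✓)

kmxrafmacft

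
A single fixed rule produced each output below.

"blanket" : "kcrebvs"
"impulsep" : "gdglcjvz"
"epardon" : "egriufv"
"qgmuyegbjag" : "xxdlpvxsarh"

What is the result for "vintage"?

vzekrxm

Looking at the pairs, the operation is to shift every letter 9 places backward in the alphabet (wrapping around), then swap the first and last characters.
"vintage" → "mzekrxv" → "vzekrxm".
(Check on "epardon": → "vgriufe" → "egriufv" ✓)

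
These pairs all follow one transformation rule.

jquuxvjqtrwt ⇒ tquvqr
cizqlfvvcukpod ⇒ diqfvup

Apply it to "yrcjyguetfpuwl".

Each output is the input with this applied: keep every other character starting from the second (positions 2nd, 4th, 6th, ...), then move the last character to the front.
On "yrcjyguetfpuwl": the first step gives "rjgeful", and the second then gives "lrjgefu".

lrjgefu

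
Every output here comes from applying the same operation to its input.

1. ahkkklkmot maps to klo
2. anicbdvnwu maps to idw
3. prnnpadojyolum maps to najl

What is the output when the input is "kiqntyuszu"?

qyz

What's happening: keep one character in every 3, starting at position 3 (positions 3rd, 6th, 9th, ...).
Applying that to "kiqntyuszu" gives "qyz".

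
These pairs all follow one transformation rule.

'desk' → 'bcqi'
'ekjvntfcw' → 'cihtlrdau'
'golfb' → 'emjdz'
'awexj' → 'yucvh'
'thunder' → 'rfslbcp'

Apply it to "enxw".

clvu

The transformation: shift every letter 2 places backward in the alphabet (wrapping around).
On "enxw" that produces "clvu".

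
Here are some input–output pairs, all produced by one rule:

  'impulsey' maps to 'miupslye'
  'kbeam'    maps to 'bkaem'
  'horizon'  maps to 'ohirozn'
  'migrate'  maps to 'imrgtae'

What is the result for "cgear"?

gcaer

The pattern: swap each adjacent pair of characters (1↔2, 3↔4, ...).
Doing the same to "cgear": "gcaer".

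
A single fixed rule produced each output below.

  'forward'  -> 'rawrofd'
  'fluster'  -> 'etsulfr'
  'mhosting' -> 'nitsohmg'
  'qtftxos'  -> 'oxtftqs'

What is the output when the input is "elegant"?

Looking at the pairs, the operation is to reverse the string, then move the first character to the end.
Applying that to "elegant" gives "nagelet".

nagelet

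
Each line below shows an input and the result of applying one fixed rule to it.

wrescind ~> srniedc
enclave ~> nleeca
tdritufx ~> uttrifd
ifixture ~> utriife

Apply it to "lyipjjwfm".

wpmljjif

Rule — sort the characters into reverse alphabetical order, then delete the first character.
On "lyipjjwfm": the first step gives "ywpmljjif", and the second then gives "wpmljjif".
(Check on "wrescind": → "wsrniedc" → "srniedc" ✓)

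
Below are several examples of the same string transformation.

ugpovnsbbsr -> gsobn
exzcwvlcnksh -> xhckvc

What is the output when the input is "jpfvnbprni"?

In each case the input is transformed by: keep every other character starting from the second (positions 2nd, 4th, 6th, ...), then take characters alternately from the front and the back (1st, last, 2nd, 2nd-last, ...).
For "jpfvnbprni", step one produces "pvbri"; step two turns that into "pivrb".

pivrb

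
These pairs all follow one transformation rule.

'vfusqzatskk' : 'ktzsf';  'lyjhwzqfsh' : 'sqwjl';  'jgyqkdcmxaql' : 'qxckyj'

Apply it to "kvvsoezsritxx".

xisesv

What's happening: reverse the string, then keep every other character starting from the second (positions 2nd, 4th, 6th, ...).
Working it through for "kvvsoezsritxx": intermediate "xxtirszeosvvk", final "xisesv".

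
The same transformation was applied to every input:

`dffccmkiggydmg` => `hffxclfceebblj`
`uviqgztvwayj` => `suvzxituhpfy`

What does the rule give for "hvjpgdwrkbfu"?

The pattern: shift every letter 1 place backward in the alphabet (wrapping around), then swap the front and back halves of the string.
Working it through for "hvjpgdwrkbfu": intermediate "guiofcvqjaet", final "vqjaetguiofc".

vqjaetguiofc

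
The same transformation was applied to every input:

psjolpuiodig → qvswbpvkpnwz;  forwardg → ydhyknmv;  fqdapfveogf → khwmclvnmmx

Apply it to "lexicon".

Rule — move the first 2 characters to the end (rotate left by 2), then shift every letter 7 places forward in the alphabet (wrapping around).
For "lexicon", step one produces "xiconle"; step two turns that into "epjvusl".

epjvusl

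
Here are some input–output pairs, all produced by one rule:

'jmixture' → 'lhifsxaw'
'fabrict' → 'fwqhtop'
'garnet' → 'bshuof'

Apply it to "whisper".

The rule is to move the first 3 characters to the end (rotate left by 3), then shift every letter 12 places backward in the alphabet (wrapping around).
Applying both steps to "whisper": "sperwhi", then "gdsfkvw".

gdsfkvw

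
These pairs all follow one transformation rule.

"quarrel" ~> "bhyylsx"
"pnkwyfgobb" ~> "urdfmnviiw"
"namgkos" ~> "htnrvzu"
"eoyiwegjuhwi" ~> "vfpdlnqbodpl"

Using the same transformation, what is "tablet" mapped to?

hislaa

What's happening: move the first character to the end, then shift every letter 7 places forward in the alphabet (wrapping around).
So "tablet" becomes "hislaa".
(Check on "eoyiwegjuhwi": → "oyiwegjuhwie" → "vfpdlnqbodpl" ✓)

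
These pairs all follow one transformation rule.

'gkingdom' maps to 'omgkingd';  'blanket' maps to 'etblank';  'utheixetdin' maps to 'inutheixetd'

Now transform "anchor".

oranch

The rule is to move the last 2 characters to the front (rotate right by 2).
So "anchor" becomes "oranch".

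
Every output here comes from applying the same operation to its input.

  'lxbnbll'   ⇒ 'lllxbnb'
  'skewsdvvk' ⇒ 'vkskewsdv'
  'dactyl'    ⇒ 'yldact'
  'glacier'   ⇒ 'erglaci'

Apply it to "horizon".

Rule — move the last 2 characters to the front (rotate right by 2).
"horizon" → "onhoriz".

onhoriz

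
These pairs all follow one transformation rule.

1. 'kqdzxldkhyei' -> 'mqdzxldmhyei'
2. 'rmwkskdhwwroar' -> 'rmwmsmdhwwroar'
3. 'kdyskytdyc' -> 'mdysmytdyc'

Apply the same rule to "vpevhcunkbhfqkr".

Each output is the input with this applied: replace every "k" with "m".
So "vpevhcunkbhfqkr" becomes "vpevhcunmbhfqmr".

vpevhcunmbhfqmr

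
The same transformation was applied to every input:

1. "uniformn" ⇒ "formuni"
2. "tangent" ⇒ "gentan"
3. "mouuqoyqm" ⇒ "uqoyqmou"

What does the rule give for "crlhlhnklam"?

hlhnklacrl

What's happening: delete the last character, then move the first 3 characters to the end (rotate left by 3).
Working it through for "crlhlhnklam": intermediate "crlhlhnkla", final "hlhnklacrl".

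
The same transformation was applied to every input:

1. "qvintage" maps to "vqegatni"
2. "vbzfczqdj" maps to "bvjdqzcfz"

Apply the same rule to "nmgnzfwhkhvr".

The rule is to move the first 2 characters to the end (rotate left by 2), then reverse the string.
Starting from "nmgnzfwhkhvr": after the first operation, "gnzfwhkhvrnm"; after the second, "mnrvhkhwfzng".

mnrvhkhwfzng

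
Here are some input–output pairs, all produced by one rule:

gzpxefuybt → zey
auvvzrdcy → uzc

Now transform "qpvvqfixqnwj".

In each case the input is transformed by: keep one character in every 3, starting at position 2 (positions 2nd, 5th, 8th, ...).
On "qpvvqfixqnwj" that produces "pqxw".

pqxw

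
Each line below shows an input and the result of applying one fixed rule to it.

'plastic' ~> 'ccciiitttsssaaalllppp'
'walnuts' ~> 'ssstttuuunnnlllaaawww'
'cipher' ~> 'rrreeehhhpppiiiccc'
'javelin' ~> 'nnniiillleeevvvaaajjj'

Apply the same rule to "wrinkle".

eeelllkkknnniiirrrwww

What's happening: reverse the string, then repeat every character 3 times.
For "wrinkle", step one produces "elknirw"; step two turns that into "eeelllkkknnniiirrrwww".
(Check on "javelin": → "nilevaj" → "nnniiillleeevvvaaajjj" ✓)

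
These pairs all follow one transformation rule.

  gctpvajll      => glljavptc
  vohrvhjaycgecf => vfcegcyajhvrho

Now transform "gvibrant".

In each case the input is transformed by: move the first character to the end, then reverse the string.
For "gvibrant", step one produces "vibrantg"; step two turns that into "gtnarbiv".

gtnarbiv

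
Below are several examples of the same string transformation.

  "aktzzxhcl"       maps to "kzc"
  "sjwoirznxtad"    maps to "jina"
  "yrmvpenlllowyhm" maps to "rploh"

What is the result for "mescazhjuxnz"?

eajn

The transformation: keep one character in every 3, starting at position 2 (positions 2nd, 5th, 8th, ...).
Applying that to "mescazhjuxnz" gives "eajn".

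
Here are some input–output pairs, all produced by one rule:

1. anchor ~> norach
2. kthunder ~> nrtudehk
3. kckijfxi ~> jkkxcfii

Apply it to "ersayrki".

rrsyaeik

Looking at the pairs, the operation is to sort the characters into alphabetical order, then swap the front and back halves of the string.
On "ersayrki": the first step gives "aeikrrsy", and the second then gives "rrsyaeik".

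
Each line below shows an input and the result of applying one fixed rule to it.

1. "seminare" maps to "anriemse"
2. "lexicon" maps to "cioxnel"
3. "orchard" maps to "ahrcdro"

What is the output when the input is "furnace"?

ancreuf

The transformation: move the last 3 characters to the front (rotate right by 3), then take characters alternately from the front and the back (1st, last, 2nd, 2nd-last, ...).
For "furnace", step one produces "acefurn"; step two turns that into "ancreuf".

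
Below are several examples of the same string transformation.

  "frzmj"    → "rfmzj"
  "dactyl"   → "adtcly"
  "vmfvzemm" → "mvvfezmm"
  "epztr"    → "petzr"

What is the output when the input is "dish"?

What's happening: swap each adjacent pair of characters (1↔2, 3↔4, ...).
So "dish" becomes "idhs".

idhs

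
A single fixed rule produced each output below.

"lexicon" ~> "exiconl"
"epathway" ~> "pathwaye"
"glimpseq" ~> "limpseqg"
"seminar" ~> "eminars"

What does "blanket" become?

lanketb

The rule is to move the first character to the end.
For "blanket" the result is "lanketb".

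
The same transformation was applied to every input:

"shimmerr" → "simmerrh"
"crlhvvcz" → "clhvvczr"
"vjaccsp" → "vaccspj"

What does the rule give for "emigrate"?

In each case the input is transformed by: move the first character to the end, then swap the first and last characters.
Applying both steps to "emigrate": "migratee", then "eigratem".

eigratem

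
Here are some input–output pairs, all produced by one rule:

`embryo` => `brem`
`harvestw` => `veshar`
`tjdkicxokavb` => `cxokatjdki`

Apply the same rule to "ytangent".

The pattern: delete the last 2 characters, then swap the front and back halves of the string.
Working it through for "ytangent": intermediate "ytange", final "ngeyta".
(Check on "harvestw": → "harves" → "veshar" ✓)

ngeyta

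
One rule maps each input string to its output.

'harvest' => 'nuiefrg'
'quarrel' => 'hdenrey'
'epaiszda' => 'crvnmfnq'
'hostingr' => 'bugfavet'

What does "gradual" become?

etqnnhy

The transformation: swap each adjacent pair of characters (1↔2, 3↔4, ...), then shift every letter 13 places forward in the alphabet (wrapping around) — i.e. ROT13.
On "gradual": the first step gives "rgdaaul", and the second then gives "etqnnhy".
(Check on "quarrel": → "uqraerl" → "hdenrey" ✓)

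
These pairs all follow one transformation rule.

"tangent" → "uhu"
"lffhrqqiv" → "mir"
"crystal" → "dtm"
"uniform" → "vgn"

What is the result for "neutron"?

Each output is the input with this applied: shift every letter 1 place forward in the alphabet (wrapping around), then keep one character in every 3, starting at position 1 (positions 1st, 4th, 7th, ...).
Applying that to "neutron" gives "ouo".

ouo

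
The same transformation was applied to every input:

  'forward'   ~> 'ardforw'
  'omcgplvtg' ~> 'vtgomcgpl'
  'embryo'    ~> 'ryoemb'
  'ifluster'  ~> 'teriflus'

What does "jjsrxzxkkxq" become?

kxqjjsrxzxk

The transformation: move the last 3 characters to the front (rotate right by 3).
On "jjsrxzxkkxq" that produces "kxqjjsrxzxk".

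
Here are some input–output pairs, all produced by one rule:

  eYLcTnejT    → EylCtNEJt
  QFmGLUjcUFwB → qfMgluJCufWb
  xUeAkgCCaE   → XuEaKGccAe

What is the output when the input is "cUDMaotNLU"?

CudmAOTnlu

The transformation: flip the case of every letter.
Applying that to "cUDMaotNLU" gives "CudmAOTnlu".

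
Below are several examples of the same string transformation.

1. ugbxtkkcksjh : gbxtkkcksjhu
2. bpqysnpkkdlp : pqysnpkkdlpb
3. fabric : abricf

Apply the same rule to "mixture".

ixturem

What's happening: move the first character to the end.
"mixture" → "ixturem".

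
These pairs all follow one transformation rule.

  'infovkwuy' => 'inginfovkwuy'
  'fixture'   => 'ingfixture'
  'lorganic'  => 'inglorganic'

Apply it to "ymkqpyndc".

In each case the input is transformed by: prepend "ing".
On "ymkqpyndc" that produces "ingymkqpyndc".

ingymkqpyndc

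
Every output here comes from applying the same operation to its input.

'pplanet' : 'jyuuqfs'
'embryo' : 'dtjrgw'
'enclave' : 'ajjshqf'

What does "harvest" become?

xymfwaj

The pattern: move the last 2 characters to the front (rotate right by 2), then shift every letter 5 places forward in the alphabet (wrapping around).
For "harvest", step one produces "stharve"; step two turns that into "xymfwaj".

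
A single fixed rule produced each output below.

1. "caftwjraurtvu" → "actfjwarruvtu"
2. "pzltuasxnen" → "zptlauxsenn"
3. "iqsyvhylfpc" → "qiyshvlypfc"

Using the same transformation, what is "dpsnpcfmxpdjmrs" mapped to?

In each case the input is transformed by: swap each adjacent pair of characters (1↔2, 3↔4, ...).
Applying that to "dpsnpcfmxpdjmrs" gives "pdnscpmfpxjdrms".

pdnscpmfpxjdrms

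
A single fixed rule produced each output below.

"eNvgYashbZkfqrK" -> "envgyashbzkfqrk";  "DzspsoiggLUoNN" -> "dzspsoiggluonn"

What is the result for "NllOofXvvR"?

nlloofxvvr

What's happening: convert every letter to lowercase.
On "NllOofXvvR" that produces "nlloofxvvr".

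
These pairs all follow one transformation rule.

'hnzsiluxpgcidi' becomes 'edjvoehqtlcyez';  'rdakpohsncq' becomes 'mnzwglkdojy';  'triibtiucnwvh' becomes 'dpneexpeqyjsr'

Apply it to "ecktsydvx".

taygpouzr

The pattern: move the last character to the front, then shift every letter 4 places backward in the alphabet (wrapping around).
On "ecktsydvx": the first step gives "xecktsydv", and the second then gives "taygpouzr".
(Check on "rdakpohsncq": → "qrdakpohsnc" → "mnzwglkdojy" ✓)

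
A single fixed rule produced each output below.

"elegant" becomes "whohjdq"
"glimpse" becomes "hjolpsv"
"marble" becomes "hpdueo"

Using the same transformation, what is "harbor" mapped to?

ukduer

Each output is the input with this applied: shift every letter 3 places forward in the alphabet (wrapping around), then move the last character to the front.
On "harbor": the first step gives "kdueru", and the second then gives "ukduer".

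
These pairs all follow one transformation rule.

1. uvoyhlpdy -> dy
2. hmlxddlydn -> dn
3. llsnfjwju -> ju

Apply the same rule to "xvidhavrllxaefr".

The pattern: keep only the last 2 characters.
On "xvidhavrllxaefr" that produces "fr".

fr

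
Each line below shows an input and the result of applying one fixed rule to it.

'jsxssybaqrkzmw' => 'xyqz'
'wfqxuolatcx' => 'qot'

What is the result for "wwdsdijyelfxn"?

diex

Looking at the pairs, the operation is to keep one character in every 3, starting at position 3 (positions 3rd, 6th, 9th, ...).
"wwdsdijyelfxn" → "diex".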